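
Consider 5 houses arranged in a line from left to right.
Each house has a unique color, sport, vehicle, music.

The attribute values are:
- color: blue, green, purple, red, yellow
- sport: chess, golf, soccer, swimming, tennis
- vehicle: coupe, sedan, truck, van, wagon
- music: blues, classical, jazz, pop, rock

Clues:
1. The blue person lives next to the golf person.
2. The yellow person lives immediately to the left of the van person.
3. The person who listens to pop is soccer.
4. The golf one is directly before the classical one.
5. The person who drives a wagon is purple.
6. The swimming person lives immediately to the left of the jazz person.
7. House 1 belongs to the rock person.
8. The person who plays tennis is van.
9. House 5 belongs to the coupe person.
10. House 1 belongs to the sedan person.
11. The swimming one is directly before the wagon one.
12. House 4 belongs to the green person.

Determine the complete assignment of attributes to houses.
Solution:

House | Color | Sport | Vehicle | Music
---------------------------------------
  1   | blue | swimming | sedan | rock
  2   | purple | golf | wagon | jazz
  3   | yellow | chess | truck | classical
  4   | green | tennis | van | blues
  5   | red | soccer | coupe | pop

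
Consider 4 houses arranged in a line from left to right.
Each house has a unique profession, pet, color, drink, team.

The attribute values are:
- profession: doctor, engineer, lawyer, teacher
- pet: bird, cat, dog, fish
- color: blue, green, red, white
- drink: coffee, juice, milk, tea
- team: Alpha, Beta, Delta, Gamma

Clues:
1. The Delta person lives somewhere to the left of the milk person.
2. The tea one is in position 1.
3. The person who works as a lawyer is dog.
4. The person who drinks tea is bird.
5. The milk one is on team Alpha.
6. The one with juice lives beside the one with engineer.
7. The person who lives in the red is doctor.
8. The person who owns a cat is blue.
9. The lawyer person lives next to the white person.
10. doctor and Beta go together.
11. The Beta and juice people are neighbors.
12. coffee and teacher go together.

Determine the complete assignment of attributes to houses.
Solution:

House | Profession | Pet | Color | Drink | Team
-----------------------------------------------
  1   | doctor | bird | red | tea | Beta
  2   | lawyer | dog | green | juice | Delta
  3   | engineer | fish | white | milk | Alpha
  4   | teacher | cat | blue | coffee | Gamma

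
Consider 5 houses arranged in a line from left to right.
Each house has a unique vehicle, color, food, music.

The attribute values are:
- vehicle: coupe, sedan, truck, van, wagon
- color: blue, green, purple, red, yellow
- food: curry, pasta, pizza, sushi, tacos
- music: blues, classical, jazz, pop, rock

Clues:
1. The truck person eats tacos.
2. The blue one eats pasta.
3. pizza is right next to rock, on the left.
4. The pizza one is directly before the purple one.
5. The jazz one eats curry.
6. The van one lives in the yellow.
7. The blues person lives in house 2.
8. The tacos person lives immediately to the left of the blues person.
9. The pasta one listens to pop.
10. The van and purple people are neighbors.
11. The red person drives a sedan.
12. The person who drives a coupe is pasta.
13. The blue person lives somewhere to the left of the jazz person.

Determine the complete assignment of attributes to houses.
Solution:

House | Vehicle | Color | Food | Music
--------------------------------------
  1   | truck | green | tacos | classical
  2   | van | yellow | pizza | blues
  3   | wagon | purple | sushi | rock
  4   | coupe | blue | pasta | pop
  5   | sedan | red | curry | jazz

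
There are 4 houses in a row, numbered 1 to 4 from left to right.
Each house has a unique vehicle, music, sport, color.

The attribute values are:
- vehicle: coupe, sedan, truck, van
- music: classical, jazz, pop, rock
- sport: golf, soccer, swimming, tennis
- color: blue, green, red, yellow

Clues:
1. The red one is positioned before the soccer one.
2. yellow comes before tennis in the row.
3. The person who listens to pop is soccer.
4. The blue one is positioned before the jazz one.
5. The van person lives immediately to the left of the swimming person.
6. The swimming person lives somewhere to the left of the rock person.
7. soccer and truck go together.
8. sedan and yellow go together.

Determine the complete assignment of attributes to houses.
Solution:

House | Vehicle | Music | Sport | Color
---------------------------------------
  1   | van | classical | golf | blue
  2   | sedan | jazz | swimming | yellow
  3   | coupe | rock | tennis | red
  4   | truck | pop | soccer | green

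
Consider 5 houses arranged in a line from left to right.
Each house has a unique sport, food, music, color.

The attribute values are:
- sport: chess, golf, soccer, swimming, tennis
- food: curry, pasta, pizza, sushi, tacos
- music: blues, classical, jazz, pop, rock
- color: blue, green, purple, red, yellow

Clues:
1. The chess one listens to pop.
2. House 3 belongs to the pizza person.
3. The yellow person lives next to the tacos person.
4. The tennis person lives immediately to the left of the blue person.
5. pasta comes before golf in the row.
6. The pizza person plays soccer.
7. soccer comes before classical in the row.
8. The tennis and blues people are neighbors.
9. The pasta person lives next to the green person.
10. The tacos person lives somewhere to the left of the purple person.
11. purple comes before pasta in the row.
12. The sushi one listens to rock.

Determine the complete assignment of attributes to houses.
Solution:

House | Sport | Food | Music | Color
------------------------------------
  1   | tennis | sushi | rock | yellow
  2   | swimming | tacos | blues | blue
  3   | soccer | pizza | jazz | purple
  4   | chess | pasta | pop | red
  5   | golf | curry | classical | green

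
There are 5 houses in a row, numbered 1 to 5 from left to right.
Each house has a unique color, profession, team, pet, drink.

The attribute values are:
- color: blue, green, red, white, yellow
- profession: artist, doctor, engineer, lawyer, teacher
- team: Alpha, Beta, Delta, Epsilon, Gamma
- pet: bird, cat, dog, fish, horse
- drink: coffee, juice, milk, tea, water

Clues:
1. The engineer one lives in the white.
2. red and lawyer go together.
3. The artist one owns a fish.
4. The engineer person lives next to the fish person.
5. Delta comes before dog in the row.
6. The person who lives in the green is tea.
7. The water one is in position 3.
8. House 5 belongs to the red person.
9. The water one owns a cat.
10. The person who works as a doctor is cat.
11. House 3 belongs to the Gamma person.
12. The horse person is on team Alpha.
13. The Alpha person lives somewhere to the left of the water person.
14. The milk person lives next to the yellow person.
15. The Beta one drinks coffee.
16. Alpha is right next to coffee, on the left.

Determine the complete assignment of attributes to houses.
Solution:

House | Color | Profession | Team | Pet | Drink
-----------------------------------------------
  1   | white | engineer | Alpha | horse | milk
  2   | yellow | artist | Beta | fish | coffee
  3   | blue | doctor | Gamma | cat | water
  4   | green | teacher | Delta | bird | tea
  5   | red | lawyer | Epsilon | dog | juice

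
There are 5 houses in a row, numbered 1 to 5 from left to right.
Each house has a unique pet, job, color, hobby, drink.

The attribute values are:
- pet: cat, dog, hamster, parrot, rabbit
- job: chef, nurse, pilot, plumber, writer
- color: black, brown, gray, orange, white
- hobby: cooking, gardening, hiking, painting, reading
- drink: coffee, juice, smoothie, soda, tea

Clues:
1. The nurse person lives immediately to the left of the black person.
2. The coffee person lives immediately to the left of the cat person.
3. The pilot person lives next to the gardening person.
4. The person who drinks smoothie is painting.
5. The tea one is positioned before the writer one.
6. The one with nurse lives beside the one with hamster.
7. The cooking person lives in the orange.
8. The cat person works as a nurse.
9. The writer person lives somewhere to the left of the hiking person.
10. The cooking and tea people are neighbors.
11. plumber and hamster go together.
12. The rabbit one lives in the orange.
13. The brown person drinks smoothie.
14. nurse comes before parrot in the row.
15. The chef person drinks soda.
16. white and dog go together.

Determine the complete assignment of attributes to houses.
Solution:

House | Pet | Job | Color | Hobby | Drink
-----------------------------------------
  1   | rabbit | pilot | orange | cooking | coffee
  2   | cat | nurse | gray | gardening | tea
  3   | hamster | plumber | black | reading | juice
  4   | parrot | writer | brown | painting | smoothie
  5   | dog | chef | white | hiking | soda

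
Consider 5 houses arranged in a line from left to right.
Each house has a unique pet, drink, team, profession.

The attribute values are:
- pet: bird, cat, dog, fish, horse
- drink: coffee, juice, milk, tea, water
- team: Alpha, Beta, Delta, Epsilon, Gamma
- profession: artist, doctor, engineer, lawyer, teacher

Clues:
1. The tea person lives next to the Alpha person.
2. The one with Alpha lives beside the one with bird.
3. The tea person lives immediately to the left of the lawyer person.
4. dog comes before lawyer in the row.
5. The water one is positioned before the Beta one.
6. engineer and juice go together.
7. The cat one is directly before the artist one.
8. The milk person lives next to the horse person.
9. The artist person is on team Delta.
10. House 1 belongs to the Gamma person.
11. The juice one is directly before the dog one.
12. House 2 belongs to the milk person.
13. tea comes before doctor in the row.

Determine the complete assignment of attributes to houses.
Solution:

House | Pet | Drink | Team | Profession
---------------------------------------
  1   | cat | juice | Gamma | engineer
  2   | dog | milk | Delta | artist
  3   | horse | tea | Epsilon | teacher
  4   | fish | water | Alpha | lawyer
  5   | bird | coffee | Beta | doctor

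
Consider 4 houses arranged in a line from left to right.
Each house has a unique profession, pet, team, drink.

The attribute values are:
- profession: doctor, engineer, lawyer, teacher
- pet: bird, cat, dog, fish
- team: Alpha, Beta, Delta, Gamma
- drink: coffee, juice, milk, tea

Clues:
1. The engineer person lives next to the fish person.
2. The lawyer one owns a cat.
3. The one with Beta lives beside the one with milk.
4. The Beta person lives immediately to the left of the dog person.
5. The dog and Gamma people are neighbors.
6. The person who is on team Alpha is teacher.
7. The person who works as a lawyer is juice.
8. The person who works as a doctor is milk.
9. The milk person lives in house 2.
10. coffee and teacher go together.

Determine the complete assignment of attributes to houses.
Solution:

House | Profession | Pet | Team | Drink
---------------------------------------
  1   | lawyer | cat | Beta | juice
  2   | doctor | dog | Delta | milk
  3   | engineer | bird | Gamma | tea
  4   | teacher | fish | Alpha | coffee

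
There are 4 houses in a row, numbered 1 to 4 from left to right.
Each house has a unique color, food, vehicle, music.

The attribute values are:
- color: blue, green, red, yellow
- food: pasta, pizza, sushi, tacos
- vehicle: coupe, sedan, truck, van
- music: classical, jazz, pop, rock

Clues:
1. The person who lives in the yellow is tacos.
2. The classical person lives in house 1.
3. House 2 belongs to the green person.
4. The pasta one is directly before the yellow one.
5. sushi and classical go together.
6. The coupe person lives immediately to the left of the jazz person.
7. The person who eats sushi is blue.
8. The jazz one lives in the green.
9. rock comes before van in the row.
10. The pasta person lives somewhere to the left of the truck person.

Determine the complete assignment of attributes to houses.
Solution:

House | Color | Food | Vehicle | Music
--------------------------------------
  1   | blue | sushi | coupe | classical
  2   | green | pasta | sedan | jazz
  3   | yellow | tacos | truck | rock
  4   | red | pizza | van | pop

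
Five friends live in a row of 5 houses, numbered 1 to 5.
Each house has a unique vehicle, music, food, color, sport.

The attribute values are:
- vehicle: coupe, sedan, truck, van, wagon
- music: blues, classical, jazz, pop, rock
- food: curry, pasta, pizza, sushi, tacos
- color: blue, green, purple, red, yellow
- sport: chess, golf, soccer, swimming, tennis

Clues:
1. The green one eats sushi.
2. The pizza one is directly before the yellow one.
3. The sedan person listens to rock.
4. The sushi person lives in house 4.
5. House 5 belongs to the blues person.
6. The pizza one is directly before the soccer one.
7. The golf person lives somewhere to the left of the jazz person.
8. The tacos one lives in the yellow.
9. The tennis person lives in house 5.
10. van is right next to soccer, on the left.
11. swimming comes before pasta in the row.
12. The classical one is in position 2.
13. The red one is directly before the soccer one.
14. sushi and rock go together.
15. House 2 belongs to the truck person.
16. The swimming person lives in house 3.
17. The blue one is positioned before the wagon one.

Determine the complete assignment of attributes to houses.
Solution:

House | Vehicle | Music | Food | Color | Sport
----------------------------------------------
  1   | van | pop | pizza | red | golf
  2   | truck | classical | tacos | yellow | soccer
  3   | coupe | jazz | curry | blue | swimming
  4   | sedan | rock | sushi | green | chess
  5   | wagon | blues | pasta | purple | tennis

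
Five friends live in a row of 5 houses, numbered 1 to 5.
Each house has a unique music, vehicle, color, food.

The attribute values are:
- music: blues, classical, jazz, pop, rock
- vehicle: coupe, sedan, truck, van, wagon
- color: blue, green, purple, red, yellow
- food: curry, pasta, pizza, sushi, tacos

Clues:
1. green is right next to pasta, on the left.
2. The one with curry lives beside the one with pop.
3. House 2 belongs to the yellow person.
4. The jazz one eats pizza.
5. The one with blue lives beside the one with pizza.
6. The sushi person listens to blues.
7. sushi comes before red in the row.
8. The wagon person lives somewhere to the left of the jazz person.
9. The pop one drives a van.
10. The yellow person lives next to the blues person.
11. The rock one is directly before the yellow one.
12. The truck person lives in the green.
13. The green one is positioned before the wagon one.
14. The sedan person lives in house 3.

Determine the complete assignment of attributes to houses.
Solution:

House | Music | Vehicle | Color | Food
--------------------------------------
  1   | rock | truck | green | curry
  2   | pop | van | yellow | pasta
  3   | blues | sedan | purple | sushi
  4   | classical | wagon | blue | tacos
  5   | jazz | coupe | red | pizza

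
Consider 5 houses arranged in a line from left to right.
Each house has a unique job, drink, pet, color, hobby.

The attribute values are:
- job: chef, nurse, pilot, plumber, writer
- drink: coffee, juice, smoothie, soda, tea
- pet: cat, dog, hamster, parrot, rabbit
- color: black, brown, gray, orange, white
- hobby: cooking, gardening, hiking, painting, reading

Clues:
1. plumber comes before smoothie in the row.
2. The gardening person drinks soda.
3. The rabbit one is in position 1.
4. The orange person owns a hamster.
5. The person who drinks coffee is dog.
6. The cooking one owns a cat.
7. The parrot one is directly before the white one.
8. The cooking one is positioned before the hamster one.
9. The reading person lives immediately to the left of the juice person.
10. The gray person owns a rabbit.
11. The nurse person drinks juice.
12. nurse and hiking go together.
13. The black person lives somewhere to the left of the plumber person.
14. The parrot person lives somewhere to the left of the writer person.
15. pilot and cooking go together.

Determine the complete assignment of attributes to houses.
Solution:

House | Job | Drink | Pet | Color | Hobby
-----------------------------------------
  1   | chef | tea | rabbit | gray | reading
  2   | nurse | juice | parrot | black | hiking
  3   | plumber | coffee | dog | white | painting
  4   | pilot | smoothie | cat | brown | cooking
  5   | writer | soda | hamster | orange | gardening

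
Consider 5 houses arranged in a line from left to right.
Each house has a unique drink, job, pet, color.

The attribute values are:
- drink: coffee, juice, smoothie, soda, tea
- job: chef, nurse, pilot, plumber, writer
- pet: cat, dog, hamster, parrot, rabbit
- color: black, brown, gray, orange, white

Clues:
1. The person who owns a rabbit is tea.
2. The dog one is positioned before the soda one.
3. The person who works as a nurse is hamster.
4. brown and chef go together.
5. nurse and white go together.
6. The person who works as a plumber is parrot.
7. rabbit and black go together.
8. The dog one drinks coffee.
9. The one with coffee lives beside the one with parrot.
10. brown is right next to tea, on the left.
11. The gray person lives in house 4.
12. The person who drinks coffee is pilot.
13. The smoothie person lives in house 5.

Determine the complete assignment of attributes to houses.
Solution:

House | Drink | Job | Pet | Color
---------------------------------
  1   | juice | chef | cat | brown
  2   | tea | writer | rabbit | black
  3   | coffee | pilot | dog | orange
  4   | soda | plumber | parrot | gray
  5   | smoothie | nurse | hamster | white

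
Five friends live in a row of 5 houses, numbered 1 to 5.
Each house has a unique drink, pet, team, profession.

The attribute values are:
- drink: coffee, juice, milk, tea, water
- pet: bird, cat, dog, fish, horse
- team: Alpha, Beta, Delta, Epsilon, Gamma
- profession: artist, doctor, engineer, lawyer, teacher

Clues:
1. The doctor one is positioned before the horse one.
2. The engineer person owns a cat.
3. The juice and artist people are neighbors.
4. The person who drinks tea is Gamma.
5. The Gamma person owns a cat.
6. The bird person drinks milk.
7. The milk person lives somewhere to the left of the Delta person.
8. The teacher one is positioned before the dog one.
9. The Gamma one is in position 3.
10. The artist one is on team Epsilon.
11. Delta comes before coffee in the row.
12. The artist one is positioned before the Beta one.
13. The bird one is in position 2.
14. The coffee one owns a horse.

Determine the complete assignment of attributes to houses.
Solution:

House | Drink | Pet | Team | Profession
---------------------------------------
  1   | juice | fish | Alpha | teacher
  2   | milk | bird | Epsilon | artist
  3   | tea | cat | Gamma | engineer
  4   | water | dog | Delta | doctor
  5   | coffee | horse | Beta | lawyer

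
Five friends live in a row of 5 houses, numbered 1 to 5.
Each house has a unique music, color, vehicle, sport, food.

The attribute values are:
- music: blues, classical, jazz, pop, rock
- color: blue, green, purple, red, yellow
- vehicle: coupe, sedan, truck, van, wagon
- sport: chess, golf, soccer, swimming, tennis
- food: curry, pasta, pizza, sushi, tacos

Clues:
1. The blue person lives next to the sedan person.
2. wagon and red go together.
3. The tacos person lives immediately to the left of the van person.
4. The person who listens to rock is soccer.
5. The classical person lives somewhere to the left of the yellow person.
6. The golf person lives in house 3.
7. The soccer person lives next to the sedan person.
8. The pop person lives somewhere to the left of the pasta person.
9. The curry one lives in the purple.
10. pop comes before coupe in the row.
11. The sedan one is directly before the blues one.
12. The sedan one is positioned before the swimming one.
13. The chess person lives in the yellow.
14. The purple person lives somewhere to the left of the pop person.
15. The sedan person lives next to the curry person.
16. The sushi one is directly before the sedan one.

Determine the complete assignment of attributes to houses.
Solution:

House | Music | Color | Vehicle | Sport | Food
----------------------------------------------
  1   | rock | blue | truck | soccer | sushi
  2   | classical | green | sedan | tennis | tacos
  3   | blues | purple | van | golf | curry
  4   | pop | red | wagon | swimming | pizza
  5   | jazz | yellow | coupe | chess | pasta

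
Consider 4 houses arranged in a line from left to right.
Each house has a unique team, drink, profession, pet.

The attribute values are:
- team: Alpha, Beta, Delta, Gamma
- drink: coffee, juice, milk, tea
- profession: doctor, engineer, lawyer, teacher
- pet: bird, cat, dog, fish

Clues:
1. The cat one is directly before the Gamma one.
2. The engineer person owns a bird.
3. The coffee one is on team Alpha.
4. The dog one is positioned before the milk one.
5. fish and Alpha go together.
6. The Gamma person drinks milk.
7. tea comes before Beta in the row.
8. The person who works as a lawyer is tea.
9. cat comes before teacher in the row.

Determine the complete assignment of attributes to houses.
Solution:

House | Team | Drink | Profession | Pet
---------------------------------------
  1   | Delta | tea | lawyer | dog
  2   | Beta | juice | doctor | cat
  3   | Gamma | milk | engineer | bird
  4   | Alpha | coffee | teacher | fish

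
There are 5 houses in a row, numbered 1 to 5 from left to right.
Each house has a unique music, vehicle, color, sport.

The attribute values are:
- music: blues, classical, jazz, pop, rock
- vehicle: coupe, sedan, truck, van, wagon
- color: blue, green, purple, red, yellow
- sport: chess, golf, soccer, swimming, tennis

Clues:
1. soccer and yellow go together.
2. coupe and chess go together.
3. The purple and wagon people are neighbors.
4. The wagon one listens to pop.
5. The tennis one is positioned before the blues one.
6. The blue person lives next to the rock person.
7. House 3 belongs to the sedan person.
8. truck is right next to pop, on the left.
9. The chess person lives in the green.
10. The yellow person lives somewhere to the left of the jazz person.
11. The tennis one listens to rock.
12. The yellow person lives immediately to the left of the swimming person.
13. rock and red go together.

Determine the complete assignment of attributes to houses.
Solution:

House | Music | Vehicle | Color | Sport
---------------------------------------
  1   | classical | truck | purple | golf
  2   | pop | wagon | yellow | soccer
  3   | jazz | sedan | blue | swimming
  4   | rock | van | red | tennis
  5   | blues | coupe | green | chess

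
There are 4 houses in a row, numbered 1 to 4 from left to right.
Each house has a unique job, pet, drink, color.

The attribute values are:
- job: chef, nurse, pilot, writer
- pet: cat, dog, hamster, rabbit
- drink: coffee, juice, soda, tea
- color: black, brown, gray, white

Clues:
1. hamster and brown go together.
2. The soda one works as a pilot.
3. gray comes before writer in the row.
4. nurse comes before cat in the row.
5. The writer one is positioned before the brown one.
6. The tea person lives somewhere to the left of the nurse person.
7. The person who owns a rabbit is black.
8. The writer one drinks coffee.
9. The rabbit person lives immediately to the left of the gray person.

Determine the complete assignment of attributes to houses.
Solution:

House | Job | Pet | Drink | Color
---------------------------------
  1   | chef | rabbit | tea | black
  2   | nurse | dog | juice | gray
  3   | writer | cat | coffee | white
  4   | pilot | hamster | soda | brown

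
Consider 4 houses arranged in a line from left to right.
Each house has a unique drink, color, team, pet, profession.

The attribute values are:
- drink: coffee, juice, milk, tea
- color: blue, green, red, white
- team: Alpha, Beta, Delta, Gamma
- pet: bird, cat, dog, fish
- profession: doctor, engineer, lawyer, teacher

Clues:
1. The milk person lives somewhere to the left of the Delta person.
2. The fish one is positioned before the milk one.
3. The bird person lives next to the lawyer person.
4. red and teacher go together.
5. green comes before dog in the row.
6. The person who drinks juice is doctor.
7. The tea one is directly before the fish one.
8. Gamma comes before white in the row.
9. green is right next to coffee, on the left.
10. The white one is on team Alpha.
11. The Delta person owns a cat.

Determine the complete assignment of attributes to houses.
Solution:

House | Drink | Color | Team | Pet | Profession
-----------------------------------------------
  1   | tea | green | Gamma | bird | engineer
  2   | coffee | white | Alpha | fish | lawyer
  3   | milk | red | Beta | dog | teacher
  4   | juice | blue | Delta | cat | doctor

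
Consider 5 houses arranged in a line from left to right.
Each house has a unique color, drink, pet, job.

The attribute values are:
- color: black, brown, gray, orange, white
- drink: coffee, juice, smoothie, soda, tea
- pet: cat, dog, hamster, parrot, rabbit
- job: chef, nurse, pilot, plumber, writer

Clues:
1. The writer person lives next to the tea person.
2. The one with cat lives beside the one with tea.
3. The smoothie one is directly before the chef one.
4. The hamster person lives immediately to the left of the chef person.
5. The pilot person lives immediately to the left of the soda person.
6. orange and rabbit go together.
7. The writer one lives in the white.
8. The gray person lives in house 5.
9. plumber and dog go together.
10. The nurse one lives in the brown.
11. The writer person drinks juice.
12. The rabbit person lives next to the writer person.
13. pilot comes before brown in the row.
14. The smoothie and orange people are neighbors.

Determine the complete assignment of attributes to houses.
Solution:

House | Color | Drink | Pet | Job
---------------------------------
  1   | black | smoothie | hamster | pilot
  2   | orange | soda | rabbit | chef
  3   | white | juice | cat | writer
  4   | brown | tea | parrot | nurse
  5   | gray | coffee | dog | plumber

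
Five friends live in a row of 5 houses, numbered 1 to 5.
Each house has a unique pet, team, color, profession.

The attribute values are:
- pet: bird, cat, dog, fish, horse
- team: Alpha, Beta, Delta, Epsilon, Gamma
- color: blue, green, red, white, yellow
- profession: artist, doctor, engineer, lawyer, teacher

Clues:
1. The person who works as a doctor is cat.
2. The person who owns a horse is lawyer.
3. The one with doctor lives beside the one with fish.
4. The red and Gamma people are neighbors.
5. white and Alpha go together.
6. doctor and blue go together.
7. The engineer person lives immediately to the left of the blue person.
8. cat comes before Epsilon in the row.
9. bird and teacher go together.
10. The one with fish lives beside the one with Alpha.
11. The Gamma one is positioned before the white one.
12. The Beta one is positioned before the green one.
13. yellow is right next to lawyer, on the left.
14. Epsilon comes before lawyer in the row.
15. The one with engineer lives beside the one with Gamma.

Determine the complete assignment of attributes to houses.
Solution:

House | Pet | Team | Color | Profession
---------------------------------------
  1   | dog | Beta | red | engineer
  2   | cat | Gamma | blue | doctor
  3   | fish | Epsilon | yellow | artist
  4   | horse | Alpha | white | lawyer
  5   | bird | Delta | green | teacher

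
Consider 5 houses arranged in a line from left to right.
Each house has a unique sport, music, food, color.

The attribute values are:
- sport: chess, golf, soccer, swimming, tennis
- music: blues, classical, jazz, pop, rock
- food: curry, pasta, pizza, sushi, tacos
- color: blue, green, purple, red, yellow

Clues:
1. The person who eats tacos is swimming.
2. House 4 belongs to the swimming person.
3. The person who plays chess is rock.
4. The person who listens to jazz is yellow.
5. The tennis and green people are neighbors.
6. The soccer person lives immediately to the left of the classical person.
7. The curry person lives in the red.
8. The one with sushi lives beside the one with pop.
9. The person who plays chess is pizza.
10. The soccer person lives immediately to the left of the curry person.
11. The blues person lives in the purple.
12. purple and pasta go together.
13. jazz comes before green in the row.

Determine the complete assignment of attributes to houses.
Solution:

House | Sport | Music | Food | Color
------------------------------------
  1   | soccer | blues | pasta | purple
  2   | golf | classical | curry | red
  3   | tennis | jazz | sushi | yellow
  4   | swimming | pop | tacos | green
  5   | chess | rock | pizza | blue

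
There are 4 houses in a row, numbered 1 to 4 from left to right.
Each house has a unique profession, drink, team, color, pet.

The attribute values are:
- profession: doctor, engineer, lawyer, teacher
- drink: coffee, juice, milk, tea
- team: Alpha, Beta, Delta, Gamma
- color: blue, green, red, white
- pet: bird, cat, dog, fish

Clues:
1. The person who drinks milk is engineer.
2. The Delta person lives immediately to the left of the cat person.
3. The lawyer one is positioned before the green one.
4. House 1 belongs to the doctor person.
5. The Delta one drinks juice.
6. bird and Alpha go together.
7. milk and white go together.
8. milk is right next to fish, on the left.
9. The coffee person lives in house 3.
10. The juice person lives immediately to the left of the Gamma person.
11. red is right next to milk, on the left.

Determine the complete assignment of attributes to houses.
Solution:

House | Profession | Drink | Team | Color | Pet
-----------------------------------------------
  1   | doctor | juice | Delta | red | dog
  2   | engineer | milk | Gamma | white | cat
  3   | lawyer | coffee | Beta | blue | fish
  4   | teacher | tea | Alpha | green | bird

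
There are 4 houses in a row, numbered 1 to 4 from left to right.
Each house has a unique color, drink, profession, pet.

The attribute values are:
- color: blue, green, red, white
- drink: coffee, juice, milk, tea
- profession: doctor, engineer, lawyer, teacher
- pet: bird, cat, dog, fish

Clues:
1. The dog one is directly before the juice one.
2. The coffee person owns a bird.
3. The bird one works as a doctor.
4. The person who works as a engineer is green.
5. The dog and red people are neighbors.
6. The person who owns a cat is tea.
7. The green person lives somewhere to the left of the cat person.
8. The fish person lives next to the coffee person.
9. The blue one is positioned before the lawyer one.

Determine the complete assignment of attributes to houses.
Solution:

House | Color | Drink | Profession | Pet
----------------------------------------
  1   | green | milk | engineer | dog
  2   | red | juice | teacher | fish
  3   | blue | coffee | doctor | bird
  4   | white | tea | lawyer | cat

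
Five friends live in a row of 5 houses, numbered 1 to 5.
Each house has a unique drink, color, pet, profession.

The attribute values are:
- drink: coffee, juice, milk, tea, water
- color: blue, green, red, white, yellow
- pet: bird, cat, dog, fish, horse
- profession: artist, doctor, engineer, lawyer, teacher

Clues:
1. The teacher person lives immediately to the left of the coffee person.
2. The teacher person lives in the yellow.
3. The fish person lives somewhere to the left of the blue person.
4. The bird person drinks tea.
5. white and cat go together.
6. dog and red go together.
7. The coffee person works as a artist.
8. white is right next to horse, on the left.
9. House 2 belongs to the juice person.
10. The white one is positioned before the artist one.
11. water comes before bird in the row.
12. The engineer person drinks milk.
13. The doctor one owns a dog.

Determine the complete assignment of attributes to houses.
Solution:

House | Drink | Color | Pet | Profession
----------------------------------------
  1   | milk | white | cat | engineer
  2   | juice | yellow | horse | teacher
  3   | coffee | green | fish | artist
  4   | water | red | dog | doctor
  5   | tea | blue | bird | lawyer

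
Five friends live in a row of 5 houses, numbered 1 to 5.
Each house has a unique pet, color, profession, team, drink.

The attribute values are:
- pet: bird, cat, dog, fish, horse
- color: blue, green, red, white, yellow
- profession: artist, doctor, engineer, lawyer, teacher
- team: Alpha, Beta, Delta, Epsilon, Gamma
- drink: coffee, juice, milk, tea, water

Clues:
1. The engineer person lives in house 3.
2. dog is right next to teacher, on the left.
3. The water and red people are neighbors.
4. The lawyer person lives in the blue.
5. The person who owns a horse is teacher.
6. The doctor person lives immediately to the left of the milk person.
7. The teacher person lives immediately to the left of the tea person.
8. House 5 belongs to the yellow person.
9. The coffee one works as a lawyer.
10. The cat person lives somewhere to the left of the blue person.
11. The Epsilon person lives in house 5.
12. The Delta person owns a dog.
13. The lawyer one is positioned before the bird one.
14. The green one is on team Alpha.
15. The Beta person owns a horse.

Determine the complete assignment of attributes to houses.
Solution:

House | Pet | Color | Profession | Team | Drink
-----------------------------------------------
  1   | dog | white | doctor | Delta | water
  2   | horse | red | teacher | Beta | milk
  3   | cat | green | engineer | Alpha | tea
  4   | fish | blue | lawyer | Gamma | coffee
  5   | bird | yellow | artist | Epsilon | juice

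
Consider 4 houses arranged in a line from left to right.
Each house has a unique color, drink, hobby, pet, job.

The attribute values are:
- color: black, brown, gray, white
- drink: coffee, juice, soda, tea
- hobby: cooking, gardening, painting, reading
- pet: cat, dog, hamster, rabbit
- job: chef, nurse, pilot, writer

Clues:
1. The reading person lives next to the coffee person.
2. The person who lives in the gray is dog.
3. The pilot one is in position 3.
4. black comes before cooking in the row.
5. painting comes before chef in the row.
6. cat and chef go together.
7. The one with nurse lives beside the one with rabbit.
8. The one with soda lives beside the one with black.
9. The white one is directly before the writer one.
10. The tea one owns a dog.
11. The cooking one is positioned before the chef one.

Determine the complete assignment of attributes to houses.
Solution:

House | Color | Drink | Hobby | Pet | Job
-----------------------------------------
  1   | white | soda | reading | hamster | nurse
  2   | black | coffee | painting | rabbit | writer
  3   | gray | tea | cooking | dog | pilot
  4   | brown | juice | gardening | cat | chef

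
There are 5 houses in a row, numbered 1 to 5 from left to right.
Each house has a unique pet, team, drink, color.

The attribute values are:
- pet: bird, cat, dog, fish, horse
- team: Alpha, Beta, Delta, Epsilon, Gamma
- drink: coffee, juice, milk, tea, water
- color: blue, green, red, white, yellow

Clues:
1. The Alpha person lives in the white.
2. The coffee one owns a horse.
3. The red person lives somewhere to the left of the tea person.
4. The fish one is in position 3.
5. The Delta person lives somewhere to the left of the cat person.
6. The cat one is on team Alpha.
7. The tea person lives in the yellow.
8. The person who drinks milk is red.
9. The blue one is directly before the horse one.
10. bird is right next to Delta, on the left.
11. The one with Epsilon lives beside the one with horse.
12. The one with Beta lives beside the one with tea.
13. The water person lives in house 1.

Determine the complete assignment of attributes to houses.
Solution:

House | Pet | Team | Drink | Color
----------------------------------
  1   | bird | Epsilon | water | blue
  2   | horse | Delta | coffee | green
  3   | fish | Beta | milk | red
  4   | dog | Gamma | tea | yellow
  5   | cat | Alpha | juice | white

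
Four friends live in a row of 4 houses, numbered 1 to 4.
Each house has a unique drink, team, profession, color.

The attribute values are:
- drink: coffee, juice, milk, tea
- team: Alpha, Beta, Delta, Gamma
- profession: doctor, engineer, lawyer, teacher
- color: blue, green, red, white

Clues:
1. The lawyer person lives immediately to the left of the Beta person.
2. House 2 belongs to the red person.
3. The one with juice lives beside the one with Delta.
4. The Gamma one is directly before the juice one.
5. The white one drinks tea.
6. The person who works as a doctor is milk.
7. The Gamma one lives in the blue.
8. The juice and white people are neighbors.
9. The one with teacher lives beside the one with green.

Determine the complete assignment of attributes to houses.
Solution:

House | Drink | Team | Profession | Color
-----------------------------------------
  1   | coffee | Gamma | lawyer | blue
  2   | juice | Beta | engineer | red
  3   | tea | Delta | teacher | white
  4   | milk | Alpha | doctor | green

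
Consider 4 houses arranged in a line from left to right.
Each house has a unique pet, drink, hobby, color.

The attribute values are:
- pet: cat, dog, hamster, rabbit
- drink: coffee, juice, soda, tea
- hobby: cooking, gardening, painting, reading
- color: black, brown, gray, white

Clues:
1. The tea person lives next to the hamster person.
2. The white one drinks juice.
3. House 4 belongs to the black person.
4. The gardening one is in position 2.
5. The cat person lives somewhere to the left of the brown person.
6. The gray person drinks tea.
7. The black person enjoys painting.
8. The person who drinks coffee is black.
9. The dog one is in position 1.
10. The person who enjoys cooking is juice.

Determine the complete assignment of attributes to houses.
Solution:

House | Pet | Drink | Hobby | Color
-----------------------------------
  1   | dog | juice | cooking | white
  2   | cat | tea | gardening | gray
  3   | hamster | soda | reading | brown
  4   | rabbit | coffee | painting | black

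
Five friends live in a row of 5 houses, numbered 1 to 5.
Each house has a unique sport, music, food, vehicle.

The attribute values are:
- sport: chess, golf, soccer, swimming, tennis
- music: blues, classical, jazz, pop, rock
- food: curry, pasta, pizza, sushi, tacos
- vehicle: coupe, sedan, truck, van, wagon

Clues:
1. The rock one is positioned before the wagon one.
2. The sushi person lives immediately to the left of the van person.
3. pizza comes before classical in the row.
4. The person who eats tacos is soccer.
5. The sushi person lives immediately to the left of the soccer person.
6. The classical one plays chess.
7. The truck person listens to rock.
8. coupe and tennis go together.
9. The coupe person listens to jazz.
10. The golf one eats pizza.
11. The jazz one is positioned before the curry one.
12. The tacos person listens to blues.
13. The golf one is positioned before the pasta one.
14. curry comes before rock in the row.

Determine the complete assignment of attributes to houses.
Solution:

House | Sport | Music | Food | Vehicle
--------------------------------------
  1   | tennis | jazz | sushi | coupe
  2   | soccer | blues | tacos | van
  3   | swimming | pop | curry | sedan
  4   | golf | rock | pizza | truck
  5   | chess | classical | pasta | wagon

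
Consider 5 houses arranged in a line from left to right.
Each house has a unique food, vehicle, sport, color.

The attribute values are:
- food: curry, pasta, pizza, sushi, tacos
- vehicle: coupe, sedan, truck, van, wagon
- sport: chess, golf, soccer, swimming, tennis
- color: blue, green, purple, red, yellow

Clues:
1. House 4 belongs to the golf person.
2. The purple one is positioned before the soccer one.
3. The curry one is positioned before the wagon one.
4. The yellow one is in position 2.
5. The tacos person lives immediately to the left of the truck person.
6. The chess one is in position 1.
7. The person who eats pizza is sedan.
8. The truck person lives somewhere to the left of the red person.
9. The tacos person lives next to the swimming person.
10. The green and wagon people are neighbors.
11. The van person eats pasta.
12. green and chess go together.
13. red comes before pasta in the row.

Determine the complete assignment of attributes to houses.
Solution:

House | Food | Vehicle | Sport | Color
--------------------------------------
  1   | curry | coupe | chess | green
  2   | tacos | wagon | tennis | yellow
  3   | sushi | truck | swimming | purple
  4   | pizza | sedan | golf | red
  5   | pasta | van | soccer | blue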